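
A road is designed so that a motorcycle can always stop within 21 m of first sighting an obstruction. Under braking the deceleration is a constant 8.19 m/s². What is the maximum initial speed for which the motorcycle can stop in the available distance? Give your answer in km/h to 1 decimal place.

Maximum speed ≈ 66.8 km/h

v²/(2a) = d ⇒ v = √(2 × 8.190 × 21) = √343.98 = 18.5467 m/s.
18.5467 m/s × 3.6 = 66.768 km/h.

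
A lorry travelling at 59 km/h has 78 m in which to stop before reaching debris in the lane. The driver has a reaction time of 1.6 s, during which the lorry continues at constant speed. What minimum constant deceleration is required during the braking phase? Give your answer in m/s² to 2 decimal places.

59 km/h ÷ 3.6 = 16.3889 m/s.
Distance covered during reaction = 16.3889 × 1.6 = 26.222 m.
Distance available for braking: 78 − 26.222 = 51.778 m.
v² = 2a·d ⇒ a = v²/(2d) = 16.3889² / (2 × 51.778) = 268.596 / 103.556 = 2.5937 m/s².

Required deceleration ≈ 2.59 m/s²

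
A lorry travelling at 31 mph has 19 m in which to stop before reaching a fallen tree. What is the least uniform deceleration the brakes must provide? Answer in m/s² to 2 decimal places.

Required deceleration ≈ 5.05 m/s²

31 mph × 0.44704 = 13.8582 m/s.
v² = 2a·d ⇒ a = v²/(2d) = 13.8582² / (2 × 19.000) = 192.050 / 38.000 = 5.0539 m/s².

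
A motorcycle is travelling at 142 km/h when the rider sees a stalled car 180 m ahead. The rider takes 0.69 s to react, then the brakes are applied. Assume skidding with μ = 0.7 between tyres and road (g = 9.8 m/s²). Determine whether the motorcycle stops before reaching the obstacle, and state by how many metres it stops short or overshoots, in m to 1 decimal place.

142 km/h ÷ 3.6 = 39.4444 m/s.
a = μg = 0.7 × 9.8 = 6.860 m/s².
Reaction distance = 39.4444 × 0.69 = 27.217 m.
Braking distance = v²/(2a) = 1555.861 / 13.720 = 113.401 m.
Total stopping distance = 27.217 + 113.401 = 140.618 m, vs 180 m available — it stops with 180 − 140.618 = 39.382 m to spare.

Yes — it stops 39.4 m short of the obstacle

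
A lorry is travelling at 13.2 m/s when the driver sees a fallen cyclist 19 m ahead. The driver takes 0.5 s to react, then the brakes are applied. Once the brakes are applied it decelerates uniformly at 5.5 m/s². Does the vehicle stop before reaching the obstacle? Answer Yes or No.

No

Reaction distance = 13.2000 × 0.5 = 6.600 m.
Braking distance = v²/(2a) = 174.240 / 11.000 = 15.840 m.
Total stopping distance = 6.600 + 15.840 = 22.440 m, vs 19 m available — it cannot stop in time and overshoots by 22.440 − 19 = 3.440 m.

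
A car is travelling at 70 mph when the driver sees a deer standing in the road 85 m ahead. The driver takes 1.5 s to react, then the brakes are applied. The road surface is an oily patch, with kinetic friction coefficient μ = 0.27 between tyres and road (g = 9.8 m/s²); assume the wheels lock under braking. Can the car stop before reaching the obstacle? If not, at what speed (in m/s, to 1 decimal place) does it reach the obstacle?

70 mph × 0.44704 = 31.2928 m/s.
a = μg = 0.27 × 9.8 = 2.646 m/s².
Reaction distance = 31.2928 × 1.5 = 46.939 m.
Braking distance needed to stop: v²/(2a) = 979.239 / 5.292 = 185.041 m, so total needed = 46.939 + 185.041 = 231.980 m > 85 m — it cannot stop.
Distance remaining when braking begins: 85 − 46.939 = 38.061 m.
v² = v₀² − 2a·d = 979.239 − 2 × 2.646 × 38.061 = 777.820 m²/s².
v = √777.820 = 27.889 m/s.

No — it strikes the obstacle at 27.9 m/s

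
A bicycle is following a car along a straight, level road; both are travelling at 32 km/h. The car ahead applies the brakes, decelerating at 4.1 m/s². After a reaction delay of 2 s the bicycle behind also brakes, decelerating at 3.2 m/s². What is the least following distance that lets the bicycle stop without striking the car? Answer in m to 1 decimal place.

Minimum gap ≈ 20.5 m

32 km/h ÷ 3.6 = 8.8889 m/s.
Leader travels v²/(2a_L) = 79.013 / 8.200 = 9.636 m before stopping.
Follower covers v·t_r = 8.8889 × 2 = 17.778 m while reacting, then v²/(2a_F) = 79.013 / 6.400 = 12.346 m while braking, for a total of 17.778 + 12.346 = 30.124 m.
Since a_F ≤ a_L and the follower starts braking later, the follower is never slower than the leader, so the closest approach is when both have stopped.
Minimum gap = 30.124 − 9.636 = 20.488 m.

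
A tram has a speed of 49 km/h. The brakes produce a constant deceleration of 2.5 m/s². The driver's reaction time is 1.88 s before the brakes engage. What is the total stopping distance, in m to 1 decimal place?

Total stopping distance ≈ 62.6 m

49 km/h ÷ 3.6 = 13.6111 m/s.
Reaction distance = v·t_r = 13.6111 × 1.88 = 25.589 m.
Braking distance = v²/(2a) = 13.6111² / (2 × 2.500) = 185.262 / 5.000 = 37.052 m.
Total = 25.589 + 37.052 = 62.641 m.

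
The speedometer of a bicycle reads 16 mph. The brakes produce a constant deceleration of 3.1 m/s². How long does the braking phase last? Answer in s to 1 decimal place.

Braking time ≈ 2.3 s

16 mph × 0.44704 = 7.1526 m/s.
Braking time = v/a = 7.1526 / 3.100 = 2.307 s.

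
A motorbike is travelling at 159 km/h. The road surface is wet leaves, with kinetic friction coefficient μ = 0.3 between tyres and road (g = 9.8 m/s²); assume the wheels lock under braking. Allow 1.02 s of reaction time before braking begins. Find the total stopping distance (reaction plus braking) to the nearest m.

Total stopping distance ≈ 377 m

159 km/h ÷ 3.6 = 44.1667 m/s.
a = μg = 0.3 × 9.8 = 2.940 m/s².
Reaction distance = v·t_r = 44.1667 × 1.02 = 45.050 m.
Braking distance = v²/(2a) = 44.1667² / (2 × 2.940) = 1950.697 / 5.880 = 331.751 m.
Total = 45.050 + 331.751 = 376.801 m.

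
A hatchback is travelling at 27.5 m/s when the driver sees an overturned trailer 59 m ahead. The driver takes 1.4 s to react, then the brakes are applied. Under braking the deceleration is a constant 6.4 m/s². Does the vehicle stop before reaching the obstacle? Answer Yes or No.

Reaction distance = 27.5000 × 1.4 = 38.500 m.
Braking distance = v²/(2a) = 756.250 / 12.800 = 59.082 m.
Total stopping distance = 38.500 + 59.082 = 97.582 m, vs 59 m available — it cannot stop in time and overshoots by 97.582 − 59 = 38.582 m.

No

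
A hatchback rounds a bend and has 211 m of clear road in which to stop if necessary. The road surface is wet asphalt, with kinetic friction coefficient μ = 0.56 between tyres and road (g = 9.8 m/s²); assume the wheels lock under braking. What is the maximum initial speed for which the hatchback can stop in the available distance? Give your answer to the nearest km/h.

a = μg = 0.56 × 9.8 = 5.488 m/s².
v²/(2a) = d ⇒ v = √(2 × 5.488 × 211) = √2315.94 = 48.1242 m/s.
48.1242 m/s × 3.6 = 173.247 km/h.

Maximum speed ≈ 173 km/h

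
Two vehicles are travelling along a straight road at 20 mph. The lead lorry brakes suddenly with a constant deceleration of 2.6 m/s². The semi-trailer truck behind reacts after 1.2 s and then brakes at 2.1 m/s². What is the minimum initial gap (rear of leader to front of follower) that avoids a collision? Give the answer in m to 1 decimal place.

20 mph × 0.44704 = 8.9408 m/s.
Leader travels v²/(2a_L) = 79.938 / 5.200 = 15.373 m before stopping.
Follower covers v·t_r = 8.9408 × 1.2 = 10.729 m while reacting, then v²/(2a_F) = 79.938 / 4.200 = 19.033 m while braking, for a total of 10.729 + 19.033 = 29.762 m.
Since a_F ≤ a_L and the follower starts braking later, the follower is never slower than the leader, so the closest approach is when both have stopped.
Minimum gap = 29.762 − 15.373 = 14.389 m.

Minimum gap ≈ 14.4 m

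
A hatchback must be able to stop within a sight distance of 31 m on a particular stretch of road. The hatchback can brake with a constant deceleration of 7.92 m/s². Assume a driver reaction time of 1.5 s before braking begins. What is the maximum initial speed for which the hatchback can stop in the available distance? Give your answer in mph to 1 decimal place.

Stopping distance: v·t_r + v²/(2a) = 31 with t_r = 1.5 s and a = 7.920 m/s².
So v² + 23.760 v − 491.04 = 0.
Positive root: v = −a·t_r + √((a·t_r)² + 2a·d) = −11.880 + √(141.134 + 491.04) = 13.2631 m/s.
13.2631 m/s ÷ 0.44704 = 29.669 mph.

Maximum speed ≈ 29.7 mph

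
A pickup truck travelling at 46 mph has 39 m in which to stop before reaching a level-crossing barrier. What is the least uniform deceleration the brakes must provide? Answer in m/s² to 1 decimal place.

Required deceleration ≈ 5.4 m/s²

46 mph × 0.44704 = 20.5638 m/s.
v² = 2a·d ⇒ a = v²/(2d) = 20.5638² / (2 × 39.000) = 422.870 / 78.000 = 5.4214 m/s².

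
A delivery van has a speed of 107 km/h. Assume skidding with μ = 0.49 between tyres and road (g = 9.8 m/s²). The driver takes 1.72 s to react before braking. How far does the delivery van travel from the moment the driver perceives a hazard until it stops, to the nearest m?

107 km/h ÷ 3.6 = 29.7222 m/s.
a = μg = 0.49 × 9.8 = 4.802 m/s².
Reaction distance = v·t_r = 29.7222 × 1.72 = 51.122 m.
Braking distance = v²/(2a) = 29.7222² / (2 × 4.802) = 883.409 / 9.604 = 91.983 m.
Total = 51.122 + 91.983 = 143.105 m.

Total stopping distance ≈ 143 m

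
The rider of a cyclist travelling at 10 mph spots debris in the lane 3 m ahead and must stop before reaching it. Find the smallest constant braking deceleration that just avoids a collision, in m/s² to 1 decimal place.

Required deceleration ≈ 3.3 m/s²

10 mph × 0.44704 = 4.4704 m/s.
v² = 2a·d ⇒ a = v²/(2d) = 4.4704² / (2 × 3.000) = 19.984 / 6.000 = 3.3307 m/s².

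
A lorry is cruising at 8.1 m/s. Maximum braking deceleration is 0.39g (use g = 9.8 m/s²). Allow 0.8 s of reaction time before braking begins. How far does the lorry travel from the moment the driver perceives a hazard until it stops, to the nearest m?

Total stopping distance ≈ 15 m

a = 0.39 × 9.8 = 3.822 m/s².
Reaction distance = v·t_r = 8.1000 × 0.8 = 6.480 m.
Braking distance = v²/(2a) = 8.1000² / (2 × 3.822) = 65.610 / 7.644 = 8.583 m.
Total = 6.480 + 8.583 = 15.063 m.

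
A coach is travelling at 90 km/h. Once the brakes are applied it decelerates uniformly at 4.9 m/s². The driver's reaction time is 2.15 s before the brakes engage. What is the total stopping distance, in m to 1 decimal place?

Total stopping distance ≈ 117.5 m

90 km/h ÷ 3.6 = 25.0000 m/s.
Reaction distance = v·t_r = 25.0000 × 2.15 = 53.750 m.
Braking distance = v²/(2a) = 25.0000² / (2 × 4.900) = 625.000 / 9.800 = 63.776 m.
Total = 53.750 + 63.776 = 117.526 m.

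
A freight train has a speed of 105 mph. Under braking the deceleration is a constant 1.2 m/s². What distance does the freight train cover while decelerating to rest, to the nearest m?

105 mph × 0.44704 = 46.9392 m/s.
Braking distance = v²/(2a) = 46.9392² / (2 × 1.200) = 2203.288 / 2.400 = 918.037 m.

Braking distance ≈ 918 m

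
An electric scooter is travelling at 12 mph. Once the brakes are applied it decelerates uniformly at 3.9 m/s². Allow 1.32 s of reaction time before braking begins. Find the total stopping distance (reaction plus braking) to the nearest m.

Total stopping distance ≈ 11 m

12 mph × 0.44704 = 5.3645 m/s.
Reaction distance = v·t_r = 5.3645 × 1.32 = 7.081 m.
Braking distance = v²/(2a) = 5.3645² / (2 × 3.900) = 28.778 / 7.800 = 3.689 m.
Total = 7.081 + 3.689 = 10.770 m.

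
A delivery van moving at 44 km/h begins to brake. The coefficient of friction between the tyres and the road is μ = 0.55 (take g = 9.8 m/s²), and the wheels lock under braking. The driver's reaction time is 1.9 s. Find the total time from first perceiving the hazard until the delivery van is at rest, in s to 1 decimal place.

Total time ≈ 4.2 s

44 km/h ÷ 3.6 = 12.2222 m/s.
a = μg = 0.55 × 9.8 = 5.390 m/s².
Braking time = v/a = 12.2222 / 5.390 = 2.268 s.
Total = 1.9 + 2.268 = 4.168 s.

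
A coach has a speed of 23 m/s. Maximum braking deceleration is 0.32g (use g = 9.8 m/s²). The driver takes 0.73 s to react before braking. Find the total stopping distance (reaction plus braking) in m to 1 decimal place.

a = 0.32 × 9.8 = 3.136 m/s².
Reaction distance = v·t_r = 23.0000 × 0.73 = 16.790 m.
Braking distance = v²/(2a) = 23.0000² / (2 × 3.136) = 529.000 / 6.272 = 84.343 m.
Total = 16.790 + 84.343 = 101.133 m.

Total stopping distance ≈ 101.1 m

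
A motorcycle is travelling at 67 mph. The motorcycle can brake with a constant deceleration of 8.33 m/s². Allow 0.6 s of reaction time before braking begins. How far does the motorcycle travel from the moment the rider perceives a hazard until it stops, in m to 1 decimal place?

Total stopping distance ≈ 71.8 m

67 mph × 0.44704 = 29.9517 m/s.
Reaction distance = v·t_r = 29.9517 × 0.6 = 17.971 m.
Braking distance = v²/(2a) = 29.9517² / (2 × 8.330) = 897.104 / 16.660 = 53.848 m.
Total = 17.971 + 53.848 = 71.819 m.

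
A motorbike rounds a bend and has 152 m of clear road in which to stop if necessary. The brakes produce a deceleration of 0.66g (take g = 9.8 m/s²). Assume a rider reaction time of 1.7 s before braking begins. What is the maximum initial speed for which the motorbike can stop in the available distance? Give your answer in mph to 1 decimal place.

a = 0.66 × 9.8 = 6.468 m/s².
Stopping distance: v·t_r + v²/(2a) = 152 with t_r = 1.7 s and a = 6.468 m/s².
So v² + 21.991 v − 1966.27 = 0.
Positive root: v = −a·t_r + √((a·t_r)² + 2a·d) = −10.996 + √(120.912 + 1966.27) = 34.6897 m/s.
34.6897 m/s ÷ 0.44704 = 77.599 mph.

Maximum speed ≈ 77.6 mph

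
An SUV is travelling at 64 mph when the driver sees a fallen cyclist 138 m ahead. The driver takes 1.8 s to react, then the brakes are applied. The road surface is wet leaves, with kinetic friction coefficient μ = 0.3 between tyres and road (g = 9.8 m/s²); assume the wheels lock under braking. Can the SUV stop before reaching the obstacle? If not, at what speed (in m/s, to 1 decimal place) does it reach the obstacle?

No — it strikes the obstacle at 17.6 m/s

64 mph × 0.44704 = 28.6106 m/s.
a = μg = 0.3 × 9.8 = 2.940 m/s².
Reaction distance = 28.6106 × 1.8 = 51.499 m.
Braking distance needed to stop: v²/(2a) = 818.566 / 5.880 = 139.212 m, so total needed = 51.499 + 139.212 = 190.711 m > 138 m — it cannot stop.
Distance remaining when braking begins: 138 − 51.499 = 86.501 m.
v² = v₀² − 2a·d = 818.566 − 2 × 2.940 × 86.501 = 309.940 m²/s².
v = √309.940 = 17.605 m/s.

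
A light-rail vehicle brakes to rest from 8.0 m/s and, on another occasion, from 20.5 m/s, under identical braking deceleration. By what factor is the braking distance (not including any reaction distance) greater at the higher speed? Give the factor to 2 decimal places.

Factor ≈ 6.57

Braking distance d = v²/(2a), so with a fixed, d ∝ v².
Factor = (20.5/8.0)² = 2.5625² = 6.5664.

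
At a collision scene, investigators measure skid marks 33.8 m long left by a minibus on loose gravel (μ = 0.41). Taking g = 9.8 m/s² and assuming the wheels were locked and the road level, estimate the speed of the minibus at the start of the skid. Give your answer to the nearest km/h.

Deceleration a = μg = 0.41 × 9.8 = 4.018 m/s².
v = √(2a·d) = √(2 × 4.018 × 33.8) = √271.617 = 16.4808 m/s.
= 16.4808 × 3.6 = 59.331 km/h.

Initial speed ≈ 59 km/h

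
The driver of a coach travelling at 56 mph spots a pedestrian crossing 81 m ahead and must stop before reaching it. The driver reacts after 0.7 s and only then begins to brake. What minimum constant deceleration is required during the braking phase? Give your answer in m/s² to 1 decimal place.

Required deceleration ≈ 4.9 m/s²

56 mph × 0.44704 = 25.0342 m/s.
Distance covered during reaction = 25.0342 × 0.7 = 17.524 m.
Distance available for braking: 81 − 17.524 = 63.476 m.
v² = 2a·d ⇒ a = v²/(2d) = 25.0342² / (2 × 63.476) = 626.711 / 126.952 = 4.9366 m/s².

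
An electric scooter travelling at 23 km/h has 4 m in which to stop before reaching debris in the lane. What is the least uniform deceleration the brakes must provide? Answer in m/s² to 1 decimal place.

23 km/h ÷ 3.6 = 6.3889 m/s.
v² = 2a·d ⇒ a = v²/(2d) = 6.3889² / (2 × 4.000) = 40.818 / 8.000 = 5.1022 m/s².

Required deceleration ≈ 5.1 m/s²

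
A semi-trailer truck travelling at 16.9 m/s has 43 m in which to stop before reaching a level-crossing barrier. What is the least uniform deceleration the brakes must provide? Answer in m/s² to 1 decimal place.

Required deceleration ≈ 3.3 m/s²

v² = 2a·d ⇒ a = v²/(2d) = 16.9000² / (2 × 43.000) = 285.610 / 86.000 = 3.3210 m/s².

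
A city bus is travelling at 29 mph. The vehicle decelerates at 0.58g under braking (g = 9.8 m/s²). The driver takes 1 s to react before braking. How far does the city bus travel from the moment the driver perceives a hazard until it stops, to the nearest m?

Total stopping distance ≈ 28 m

29 mph × 0.44704 = 12.9642 m/s.
a = 0.58 × 9.8 = 5.684 m/s².
Reaction distance = v·t_r = 12.9642 × 1 = 12.964 m.
Braking distance = v²/(2a) = 12.9642² / (2 × 5.684) = 168.070 / 11.368 = 14.784 m.
Total = 12.964 + 14.784 = 27.748 m.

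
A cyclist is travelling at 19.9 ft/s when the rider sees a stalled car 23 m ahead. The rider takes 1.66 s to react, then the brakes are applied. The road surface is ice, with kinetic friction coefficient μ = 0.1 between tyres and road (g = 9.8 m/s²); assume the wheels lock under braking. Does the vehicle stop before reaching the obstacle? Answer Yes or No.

No

19.9 ft/s × 0.3048 = 6.0655 m/s.
a = μg = 0.1 × 9.8 = 0.980 m/s².
Reaction distance = 6.0655 × 1.66 = 10.069 m.
Braking distance = v²/(2a) = 36.790 / 1.960 = 18.770 m.
Total stopping distance = 10.069 + 18.770 = 28.839 m, vs 23 m available — it cannot stop in time and overshoots by 28.839 − 23 = 5.839 m.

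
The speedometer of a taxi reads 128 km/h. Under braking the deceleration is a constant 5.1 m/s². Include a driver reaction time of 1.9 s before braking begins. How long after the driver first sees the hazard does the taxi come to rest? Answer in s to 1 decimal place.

128 km/h ÷ 3.6 = 35.5556 m/s.
Braking time = v/a = 35.5556 / 5.100 = 6.972 s.
Total = 1.9 + 6.972 = 8.872 s.

Total time ≈ 8.9 s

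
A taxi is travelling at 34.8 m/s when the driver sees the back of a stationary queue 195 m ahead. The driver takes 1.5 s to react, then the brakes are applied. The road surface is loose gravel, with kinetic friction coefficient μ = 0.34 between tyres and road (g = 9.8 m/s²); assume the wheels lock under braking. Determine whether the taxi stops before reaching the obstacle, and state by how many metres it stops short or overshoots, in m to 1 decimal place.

No — it overshoots by 38.9 m

a = μg = 0.34 × 9.8 = 3.332 m/s².
Reaction distance = 34.8000 × 1.5 = 52.200 m.
Braking distance = v²/(2a) = 1211.040 / 6.664 = 181.729 m.
Total stopping distance = 52.200 + 181.729 = 233.929 m, vs 195 m available — it cannot stop in time and overshoots by 233.929 − 195 = 38.929 m.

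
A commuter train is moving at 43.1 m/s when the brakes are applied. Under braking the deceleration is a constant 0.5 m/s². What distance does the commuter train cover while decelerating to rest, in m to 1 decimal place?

Braking distance ≈ 1857.6 m

Braking distance = v²/(2a) = 43.1000² / (2 × 0.500) = 1857.610 / 1.000 = 1857.610 m.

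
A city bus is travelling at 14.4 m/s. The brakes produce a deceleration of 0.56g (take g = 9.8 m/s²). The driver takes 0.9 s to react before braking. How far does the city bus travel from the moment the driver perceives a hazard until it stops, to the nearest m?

a = 0.56 × 9.8 = 5.488 m/s².
Reaction distance = v·t_r = 14.4000 × 0.9 = 12.960 m.
Braking distance = v²/(2a) = 14.4000² / (2 × 5.488) = 207.360 / 10.976 = 18.892 m.
Total = 12.960 + 18.892 = 31.852 m.

Total stopping distance ≈ 32 m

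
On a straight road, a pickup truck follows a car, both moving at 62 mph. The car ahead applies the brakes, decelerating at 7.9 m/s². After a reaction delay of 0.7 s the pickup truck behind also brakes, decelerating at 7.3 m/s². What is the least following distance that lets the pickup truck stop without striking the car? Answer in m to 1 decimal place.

Minimum gap ≈ 23.4 m

62 mph × 0.44704 = 27.7165 m/s.
Leader travels v²/(2a_L) = 768.204 / 15.800 = 48.621 m before stopping.
Follower covers v·t_r = 27.7165 × 0.7 = 19.402 m while reacting, then v²/(2a_F) = 768.204 / 14.600 = 52.617 m while braking, for a total of 19.402 + 52.617 = 72.019 m.
Since a_F ≤ a_L and the follower starts braking later, the follower is never slower than the leader, so the closest approach is when both have stopped.
Minimum gap = 72.019 − 48.621 = 23.398 m.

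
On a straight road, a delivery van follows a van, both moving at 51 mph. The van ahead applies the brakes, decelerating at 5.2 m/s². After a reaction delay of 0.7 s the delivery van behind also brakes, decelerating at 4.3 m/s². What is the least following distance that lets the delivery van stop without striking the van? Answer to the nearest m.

Minimum gap ≈ 26 m

51 mph × 0.44704 = 22.7990 m/s.
Leader travels v²/(2a_L) = 519.794 / 10.400 = 49.980 m before stopping.
Follower covers v·t_r = 22.7990 × 0.7 = 15.959 m while reacting, then v²/(2a_F) = 519.794 / 8.600 = 60.441 m while braking, for a total of 15.959 + 60.441 = 76.400 m.
Since a_F ≤ a_L and the follower starts braking later, the follower is never slower than the leader, so the closest approach is when both have stopped.
Minimum gap = 76.400 − 49.980 = 26.420 m.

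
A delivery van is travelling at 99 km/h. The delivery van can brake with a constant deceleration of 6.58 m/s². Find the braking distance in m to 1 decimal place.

99 km/h ÷ 3.6 = 27.5000 m/s.
Braking distance = v²/(2a) = 27.5000² / (2 × 6.580) = 756.250 / 13.160 = 57.466 m.

Braking distance ≈ 57.5 m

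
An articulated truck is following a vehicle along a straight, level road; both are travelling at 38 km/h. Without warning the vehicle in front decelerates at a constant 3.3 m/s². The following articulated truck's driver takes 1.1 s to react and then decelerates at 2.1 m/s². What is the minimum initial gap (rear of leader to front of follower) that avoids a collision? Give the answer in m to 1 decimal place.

38 km/h ÷ 3.6 = 10.5556 m/s.
Leader travels v²/(2a_L) = 111.421 / 6.600 = 16.882 m before stopping.
Follower covers v·t_r = 10.5556 × 1.1 = 11.611 m while reacting, then v²/(2a_F) = 111.421 / 4.200 = 26.529 m while braking, for a total of 11.611 + 26.529 = 38.140 m.
Since a_F ≤ a_L and the follower starts braking later, the follower is never slower than the leader, so the closest approach is when both have stopped.
Minimum gap = 38.140 − 16.882 = 21.258 m.

Minimum gap ≈ 21.3 m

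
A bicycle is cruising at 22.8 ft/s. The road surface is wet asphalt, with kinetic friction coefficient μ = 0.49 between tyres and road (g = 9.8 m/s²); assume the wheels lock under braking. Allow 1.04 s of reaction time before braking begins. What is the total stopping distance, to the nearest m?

22.8 ft/s × 0.3048 = 6.9494 m/s.
a = μg = 0.49 × 9.8 = 4.802 m/s².
Reaction distance = v·t_r = 6.9494 × 1.04 = 7.227 m.
Braking distance = v²/(2a) = 6.9494² / (2 × 4.802) = 48.294 / 9.604 = 5.029 m.
Total = 7.227 + 5.029 = 12.256 m.

Total stopping distance ≈ 12 m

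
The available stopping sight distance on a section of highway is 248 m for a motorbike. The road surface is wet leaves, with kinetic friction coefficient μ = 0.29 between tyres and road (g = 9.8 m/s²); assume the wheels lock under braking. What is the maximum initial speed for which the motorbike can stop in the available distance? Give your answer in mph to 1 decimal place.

Maximum speed ≈ 84.0 mph

a = μg = 0.29 × 9.8 = 2.842 m/s².
v²/(2a) = d ⇒ v = √(2 × 2.842 × 248) = √1409.63 = 37.5450 m/s.
37.5450 m/s ÷ 0.44704 = 83.986 mph.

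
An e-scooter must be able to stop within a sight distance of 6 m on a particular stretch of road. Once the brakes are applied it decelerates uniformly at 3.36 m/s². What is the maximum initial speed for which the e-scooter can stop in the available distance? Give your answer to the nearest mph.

Maximum speed ≈ 14 mph

v²/(2a) = d ⇒ v = √(2 × 3.360 × 6) = √40.32 = 6.3498 m/s.
6.3498 m/s ÷ 0.44704 = 14.204 mph.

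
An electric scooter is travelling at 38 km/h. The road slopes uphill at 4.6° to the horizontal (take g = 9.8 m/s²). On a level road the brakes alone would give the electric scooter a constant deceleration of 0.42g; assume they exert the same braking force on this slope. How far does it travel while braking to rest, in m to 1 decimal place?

38 km/h ÷ 3.6 = 10.5556 m/s.
a = 0.42 × 9.8 = 4.116 m/s².
Gravity along the uphill slope adds to the braking deceleration: a_eff = 4.116 + 9.8·sin 4.6° = 4.116 + 0.786 = 4.902 m/s².
Braking distance = v²/(2a) = 10.5556² / (2 × 4.902) = 111.421 / 9.804 = 11.365 m.

Braking distance ≈ 11.4 m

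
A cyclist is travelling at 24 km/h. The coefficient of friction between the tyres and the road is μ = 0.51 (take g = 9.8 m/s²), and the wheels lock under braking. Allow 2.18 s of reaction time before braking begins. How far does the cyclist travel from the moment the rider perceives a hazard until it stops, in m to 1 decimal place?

Total stopping distance ≈ 19.0 m

24 km/h ÷ 3.6 = 6.6667 m/s.
a = μg = 0.51 × 9.8 = 4.998 m/s².
Reaction distance = v·t_r = 6.6667 × 2.18 = 14.533 m.
Braking distance = v²/(2a) = 6.6667² / (2 × 4.998) = 44.445 / 9.996 = 4.446 m.
Total = 14.533 + 4.446 = 18.979 m.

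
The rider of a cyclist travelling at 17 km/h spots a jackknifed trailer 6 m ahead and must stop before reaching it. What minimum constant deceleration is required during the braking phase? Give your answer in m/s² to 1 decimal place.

17 km/h ÷ 3.6 = 4.7222 m/s.
v² = 2a·d ⇒ a = v²/(2d) = 4.7222² / (2 × 6.000) = 22.299 / 12.000 = 1.8582 m/s².

Required deceleration ≈ 1.9 m/s²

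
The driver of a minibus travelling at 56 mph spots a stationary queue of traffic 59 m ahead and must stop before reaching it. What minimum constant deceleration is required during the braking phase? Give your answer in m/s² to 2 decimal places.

Required deceleration ≈ 5.31 m/s²

56 mph × 0.44704 = 25.0342 m/s.
v² = 2a·d ⇒ a = v²/(2d) = 25.0342² / (2 × 59.000) = 626.711 / 118.000 = 5.3111 m/s².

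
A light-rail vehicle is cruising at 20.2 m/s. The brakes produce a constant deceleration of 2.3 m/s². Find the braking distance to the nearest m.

Braking distance ≈ 89 m

Braking distance = v²/(2a) = 20.2000² / (2 × 2.300) = 408.040 / 4.600 = 88.704 m.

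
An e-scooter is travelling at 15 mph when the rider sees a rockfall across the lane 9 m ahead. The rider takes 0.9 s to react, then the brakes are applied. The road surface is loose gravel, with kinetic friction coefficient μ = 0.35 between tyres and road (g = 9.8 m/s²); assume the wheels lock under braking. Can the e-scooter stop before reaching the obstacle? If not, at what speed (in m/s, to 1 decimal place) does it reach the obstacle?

No — it strikes the obstacle at 5.0 m/s

15 mph × 0.44704 = 6.7056 m/s.
a = μg = 0.35 × 9.8 = 3.430 m/s².
Reaction distance = 6.7056 × 0.9 = 6.035 m.
Braking distance needed to stop: v²/(2a) = 44.965 / 6.860 = 6.555 m, so total needed = 6.035 + 6.555 = 12.590 m > 9 m — it cannot stop.
Distance remaining when braking begins: 9 − 6.035 = 2.965 m.
v² = v₀² − 2a·d = 44.965 − 2 × 3.430 × 2.965 = 24.625 m²/s².
v = √24.625 = 4.962 m/s.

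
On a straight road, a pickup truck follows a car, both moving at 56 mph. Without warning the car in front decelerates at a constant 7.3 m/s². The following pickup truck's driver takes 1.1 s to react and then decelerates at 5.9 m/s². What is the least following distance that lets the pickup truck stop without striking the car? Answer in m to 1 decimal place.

56 mph × 0.44704 = 25.0342 m/s.
Leader travels v²/(2a_L) = 626.711 / 14.600 = 42.925 m before stopping.
Follower covers v·t_r = 25.0342 × 1.1 = 27.538 m while reacting, then v²/(2a_F) = 626.711 / 11.800 = 53.111 m while braking, for a total of 27.538 + 53.111 = 80.649 m.
Since a_F ≤ a_L and the follower starts braking later, the follower is never slower than the leader, so the closest approach is when both have stopped.
Minimum gap = 80.649 − 42.925 = 37.724 m.

Minimum gap ≈ 37.7 m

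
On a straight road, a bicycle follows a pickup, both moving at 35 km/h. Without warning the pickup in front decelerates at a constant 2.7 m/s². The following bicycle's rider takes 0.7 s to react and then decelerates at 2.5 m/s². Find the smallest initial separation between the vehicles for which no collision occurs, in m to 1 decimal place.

35 km/h ÷ 3.6 = 9.7222 m/s.
Leader travels v²/(2a_L) = 94.521 / 5.400 = 17.504 m before stopping.
Follower covers v·t_r = 9.7222 × 0.7 = 6.806 m while reacting, then v²/(2a_F) = 94.521 / 5.000 = 18.904 m while braking, for a total of 6.806 + 18.904 = 25.710 m.
Since a_F ≤ a_L and the follower starts braking later, the follower is never slower than the leader, so the closest approach is when both have stopped.
Minimum gap = 25.710 − 17.504 = 8.206 m.

Minimum gap ≈ 8.2 m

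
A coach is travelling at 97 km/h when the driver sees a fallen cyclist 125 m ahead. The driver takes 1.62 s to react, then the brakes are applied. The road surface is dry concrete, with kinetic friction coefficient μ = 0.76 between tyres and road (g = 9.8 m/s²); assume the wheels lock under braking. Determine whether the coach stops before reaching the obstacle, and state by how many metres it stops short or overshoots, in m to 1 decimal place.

97 km/h ÷ 3.6 = 26.9444 m/s.
a = μg = 0.76 × 9.8 = 7.448 m/s².
Reaction distance = 26.9444 × 1.62 = 43.650 m.
Braking distance = v²/(2a) = 726.001 / 14.896 = 48.738 m.
Total stopping distance = 43.650 + 48.738 = 92.388 m, vs 125 m available — it stops with 125 − 92.388 = 32.612 m to spare.

Yes — it stops 32.6 m short of the obstacle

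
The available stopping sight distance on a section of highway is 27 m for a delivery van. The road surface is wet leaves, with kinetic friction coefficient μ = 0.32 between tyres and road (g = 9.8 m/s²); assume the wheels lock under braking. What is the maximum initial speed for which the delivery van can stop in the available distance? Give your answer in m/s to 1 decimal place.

Maximum speed ≈ 13.0 m/s

a = μg = 0.32 × 9.8 = 3.136 m/s².
v²/(2a) = d ⇒ v = √(2 × 3.136 × 27) = √169.34 = 13.0131 m/s.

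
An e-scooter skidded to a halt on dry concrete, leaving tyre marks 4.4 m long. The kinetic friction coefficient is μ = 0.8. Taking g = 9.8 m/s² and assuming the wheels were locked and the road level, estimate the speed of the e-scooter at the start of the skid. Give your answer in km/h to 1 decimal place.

Initial speed ≈ 29.9 km/h

Deceleration a = μg = 0.8 × 9.8 = 7.840 m/s².
v = √(2a·d) = √(2 × 7.840 × 4.4) = √68.992 = 8.3061 m/s.
= 8.3061 × 3.6 = 29.902 km/h.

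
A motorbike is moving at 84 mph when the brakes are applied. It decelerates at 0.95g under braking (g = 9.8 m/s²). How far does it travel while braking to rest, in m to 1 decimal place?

Braking distance ≈ 75.7 m

84 mph × 0.44704 = 37.5514 m/s.
a = 0.95 × 9.8 = 9.310 m/s².
Braking distance = v²/(2a) = 37.5514² / (2 × 9.310) = 1410.108 / 18.620 = 75.731 m.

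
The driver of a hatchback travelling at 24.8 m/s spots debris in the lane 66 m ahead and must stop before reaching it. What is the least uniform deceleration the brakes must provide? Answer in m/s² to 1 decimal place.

Required deceleration ≈ 4.7 m/s²

v² = 2a·d ⇒ a = v²/(2d) = 24.8000² / (2 × 66.000) = 615.040 / 132.000 = 4.6594 m/s².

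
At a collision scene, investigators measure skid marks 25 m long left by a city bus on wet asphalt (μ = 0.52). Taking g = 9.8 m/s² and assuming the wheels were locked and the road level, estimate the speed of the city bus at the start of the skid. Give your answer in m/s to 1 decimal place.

Deceleration a = μg = 0.52 × 9.8 = 5.096 m/s².
v = √(2a·d) = √(2 × 5.096 × 25) = √254.800 = 15.9625 m/s.

Initial speed ≈ 16.0 m/s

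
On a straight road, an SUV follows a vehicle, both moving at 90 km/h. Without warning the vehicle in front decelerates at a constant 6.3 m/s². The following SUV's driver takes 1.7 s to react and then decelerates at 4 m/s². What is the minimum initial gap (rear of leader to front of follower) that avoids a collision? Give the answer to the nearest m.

90 km/h ÷ 3.6 = 25.0000 m/s.
Leader travels v²/(2a_L) = 625.000 / 12.600 = 49.603 m before stopping.
Follower covers v·t_r = 25.0000 × 1.7 = 42.500 m while reacting, then v²/(2a_F) = 625.000 / 8.000 = 78.125 m while braking, for a total of 42.500 + 78.125 = 120.625 m.
Since a_F ≤ a_L and the follower starts braking later, the follower is never slower than the leader, so the closest approach is when both have stopped.
Minimum gap = 120.625 − 49.603 = 71.022 m.

Minimum gap ≈ 71 m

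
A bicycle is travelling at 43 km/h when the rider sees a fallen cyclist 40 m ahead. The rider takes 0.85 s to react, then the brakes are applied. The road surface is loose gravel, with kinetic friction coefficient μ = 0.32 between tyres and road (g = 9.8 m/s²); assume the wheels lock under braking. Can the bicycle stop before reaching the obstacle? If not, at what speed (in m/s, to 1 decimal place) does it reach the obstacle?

Yes — it stops about 7.1 m short of the obstacle, so it never reaches it

43 km/h ÷ 3.6 = 11.9444 m/s.
a = μg = 0.32 × 9.8 = 3.136 m/s².
Reaction distance = 11.9444 × 0.85 = 10.153 m.
Braking distance = v²/(2a) = 142.669 / 6.272 = 22.747 m.
Total stopping distance = 10.153 + 22.747 = 32.900 m, vs 40 m available — it stops with 40 − 32.900 = 7.100 m to spare.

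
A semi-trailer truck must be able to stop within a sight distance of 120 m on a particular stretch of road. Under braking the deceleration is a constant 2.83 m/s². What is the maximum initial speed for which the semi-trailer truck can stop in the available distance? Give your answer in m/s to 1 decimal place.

Maximum speed ≈ 26.1 m/s

v²/(2a) = d ⇒ v = √(2 × 2.830 × 120) = √679.20 = 26.0615 m/s.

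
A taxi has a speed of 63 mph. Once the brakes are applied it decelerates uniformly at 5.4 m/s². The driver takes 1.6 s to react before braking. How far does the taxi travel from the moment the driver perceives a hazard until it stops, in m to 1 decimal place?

Total stopping distance ≈ 118.5 m

63 mph × 0.44704 = 28.1635 m/s.
Reaction distance = v·t_r = 28.1635 × 1.6 = 45.062 m.
Braking distance = v²/(2a) = 28.1635² / (2 × 5.400) = 793.183 / 10.800 = 73.443 m.
Total = 45.062 + 73.443 = 118.505 m.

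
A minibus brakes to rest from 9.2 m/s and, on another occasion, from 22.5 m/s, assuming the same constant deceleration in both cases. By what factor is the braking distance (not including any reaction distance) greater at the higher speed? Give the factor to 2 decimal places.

Factor ≈ 5.98

Braking distance d = v²/(2a), so with a fixed, d ∝ v².
Factor = (22.5/9.2)² = 2.4457² = 5.9814.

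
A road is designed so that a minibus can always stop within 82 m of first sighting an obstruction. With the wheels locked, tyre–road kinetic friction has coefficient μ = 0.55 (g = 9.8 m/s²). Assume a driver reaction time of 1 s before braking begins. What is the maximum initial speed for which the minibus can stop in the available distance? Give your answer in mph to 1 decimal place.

a = μg = 0.55 × 9.8 = 5.390 m/s².
Stopping distance: v·t_r + v²/(2a) = 82 with t_r = 1 s and a = 5.390 m/s².
So v² + 10.780 v − 883.96 = 0.
Positive root: v = −a·t_r + √((a·t_r)² + 2a·d) = −5.390 + √(29.052 + 883.96) = 24.8261 m/s.
24.8261 m/s ÷ 0.44704 = 55.534 mph.

Maximum speed ≈ 55.5 mph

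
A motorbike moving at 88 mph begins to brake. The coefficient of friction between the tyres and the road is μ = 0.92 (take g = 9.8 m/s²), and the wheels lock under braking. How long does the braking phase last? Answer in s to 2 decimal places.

Braking time ≈ 4.36 s

88 mph × 0.44704 = 39.3395 m/s.
a = μg = 0.92 × 9.8 = 9.016 m/s².
Braking time = v/a = 39.3395 / 9.016 = 4.363 s.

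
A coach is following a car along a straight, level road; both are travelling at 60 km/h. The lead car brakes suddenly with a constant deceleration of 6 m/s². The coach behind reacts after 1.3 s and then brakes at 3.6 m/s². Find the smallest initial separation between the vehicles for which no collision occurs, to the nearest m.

60 km/h ÷ 3.6 = 16.6667 m/s.
Leader travels v²/(2a_L) = 277.779 / 12.000 = 23.148 m before stopping.
Follower covers v·t_r = 16.6667 × 1.3 = 21.667 m while reacting, then v²/(2a_F) = 277.779 / 7.200 = 38.580 m while braking, for a total of 21.667 + 38.580 = 60.247 m.
Since a_F ≤ a_L and the follower starts braking later, the follower is never slower than the leader, so the closest approach is when both have stopped.
Minimum gap = 60.247 − 23.148 = 37.099 m.

Minimum gap ≈ 37 m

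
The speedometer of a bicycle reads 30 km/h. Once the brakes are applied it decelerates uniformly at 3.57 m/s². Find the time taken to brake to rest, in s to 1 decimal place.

30 km/h ÷ 3.6 = 8.3333 m/s.
Braking time = v/a = 8.3333 / 3.570 = 2.334 s.

Braking time ≈ 2.3 s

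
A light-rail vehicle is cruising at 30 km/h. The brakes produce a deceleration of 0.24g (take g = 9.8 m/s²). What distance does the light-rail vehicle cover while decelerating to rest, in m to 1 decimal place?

30 km/h ÷ 3.6 = 8.3333 m/s.
a = 0.24 × 9.8 = 2.352 m/s².
Braking distance = v²/(2a) = 8.3333² / (2 × 2.352) = 69.444 / 4.704 = 14.763 m.

Braking distance ≈ 14.8 m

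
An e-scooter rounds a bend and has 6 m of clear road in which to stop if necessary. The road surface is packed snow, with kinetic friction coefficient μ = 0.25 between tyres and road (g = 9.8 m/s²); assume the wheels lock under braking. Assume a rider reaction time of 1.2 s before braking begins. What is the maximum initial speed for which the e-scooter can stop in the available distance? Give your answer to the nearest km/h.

Maximum speed ≈ 12 km/h

a = μg = 0.25 × 9.8 = 2.450 m/s².
Stopping distance: v·t_r + v²/(2a) = 6 with t_r = 1.2 s and a = 2.450 m/s².
So v² + 5.880 v − 29.40 = 0.
Positive root: v = −a·t_r + √((a·t_r)² + 2a·d) = −2.940 + √(8.644 + 29.40) = 3.2280 m/s.
3.2280 m/s × 3.6 = 11.621 km/h.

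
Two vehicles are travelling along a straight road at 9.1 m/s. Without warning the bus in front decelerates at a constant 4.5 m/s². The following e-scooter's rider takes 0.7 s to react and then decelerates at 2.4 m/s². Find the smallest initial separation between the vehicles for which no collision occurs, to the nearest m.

Leader travels v²/(2a_L) = 82.810 / 9.000 = 9.201 m before stopping.
Follower covers v·t_r = 9.1000 × 0.7 = 6.370 m while reacting, then v²/(2a_F) = 82.810 / 4.800 = 17.252 m while braking, for a total of 6.370 + 17.252 = 23.622 m.
Since a_F ≤ a_L and the follower starts braking later, the follower is never slower than the leader, so the closest approach is when both have stopped.
Minimum gap = 23.622 − 9.201 = 14.421 m.

Minimum gap ≈ 14 m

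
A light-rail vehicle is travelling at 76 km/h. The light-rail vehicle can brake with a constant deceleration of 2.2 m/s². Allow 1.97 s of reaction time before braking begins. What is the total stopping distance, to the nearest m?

Total stopping distance ≈ 143 m

76 km/h ÷ 3.6 = 21.1111 m/s.
Reaction distance = v·t_r = 21.1111 × 1.97 = 41.589 m.
Braking distance = v²/(2a) = 21.1111² / (2 × 2.200) = 445.679 / 4.400 = 101.291 m.
Total = 41.589 + 101.291 = 142.880 m.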